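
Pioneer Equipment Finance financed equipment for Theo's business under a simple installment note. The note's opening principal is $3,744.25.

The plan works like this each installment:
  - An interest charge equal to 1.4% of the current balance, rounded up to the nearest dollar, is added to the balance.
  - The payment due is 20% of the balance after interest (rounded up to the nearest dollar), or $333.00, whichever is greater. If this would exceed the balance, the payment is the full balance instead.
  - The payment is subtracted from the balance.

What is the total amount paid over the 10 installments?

$3,975.25

Installment 1: $3,744.25 +$53.00 interest = $3,797.25; pay $760.00 → $3,037.25
Installment 2: $3,037.25 +$43.00 interest = $3,080.25; pay $617.00 → $2,463.25
Installment 3: $2,463.25 +$35.00 interest = $2,498.25; pay $500.00 → $1,998.25
Installment 4: $1,998.25 +$28.00 interest = $2,026.25; pay $406.00 → $1,620.25
Installment 5: $1,620.25 +$23.00 interest = $1,643.25; pay $333.00 → $1,310.25
Installment 6: $1,310.25 +$19.00 interest = $1,329.25; pay $333.00 → $996.25
Installment 7: $996.25 +$14.00 interest = $1,010.25; pay $333.00 → $677.25
Installment 8: $677.25 +$10.00 interest = $687.25; pay $333.00 → $354.25
Installment 9: $354.25 +$5.00 interest = $359.25; pay $333.00 → $26.25
Installment 10: $26.25 +$1.00 interest = $27.25; pay $27.25 → $0.00
Total paid: $3,975.25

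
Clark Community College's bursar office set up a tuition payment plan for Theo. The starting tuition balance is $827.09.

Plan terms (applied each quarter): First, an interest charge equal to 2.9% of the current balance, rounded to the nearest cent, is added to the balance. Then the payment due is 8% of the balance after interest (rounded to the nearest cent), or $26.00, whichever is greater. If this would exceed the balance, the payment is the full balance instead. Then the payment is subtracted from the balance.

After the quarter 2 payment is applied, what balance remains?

$741.24

Quarter 1: $827.09 +$23.99 interest = $851.08; pay $68.09 → $782.99
Quarter 2: $782.99 +$22.71 interest = $805.70; pay $64.46 → $741.24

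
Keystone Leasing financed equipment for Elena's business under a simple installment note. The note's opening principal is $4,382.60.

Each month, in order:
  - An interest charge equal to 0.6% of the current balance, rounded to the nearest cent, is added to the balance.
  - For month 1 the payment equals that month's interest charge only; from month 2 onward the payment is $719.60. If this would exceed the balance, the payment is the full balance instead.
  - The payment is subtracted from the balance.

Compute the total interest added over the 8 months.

Month 1: $4,382.60 +$26.30 interest = $4,408.90; pay $26.30 → $4,382.60
Month 2: $4,382.60 +$26.30 interest = $4,408.90; pay $719.60 → $3,689.30
Month 3: $3,689.30 +$22.14 interest = $3,711.44; pay $719.60 → $2,991.84
Month 4: $2,991.84 +$17.95 interest = $3,009.79; pay $719.60 → $2,290.19
Month 5: $2,290.19 +$13.74 interest = $2,303.93; pay $719.60 → $1,584.33
Month 6: $1,584.33 +$9.51 interest = $1,593.84; pay $719.60 → $874.24
Month 7: $874.24 +$5.25 interest = $879.49; pay $719.60 → $159.89
Month 8: $159.89 +$0.96 interest = $160.85; pay $160.85 → $0.00
Total interest: $26.30 + $26.30 + $22.14 + $17.95 + $13.74 + $9.51 + $5.25 + $0.96 = $122.15

$122.15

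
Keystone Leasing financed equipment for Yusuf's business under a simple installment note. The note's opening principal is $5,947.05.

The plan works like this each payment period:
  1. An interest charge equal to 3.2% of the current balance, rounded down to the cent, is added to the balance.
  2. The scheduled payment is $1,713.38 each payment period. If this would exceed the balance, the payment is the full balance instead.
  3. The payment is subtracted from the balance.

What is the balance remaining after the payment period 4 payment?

$0.00

# | Opening | Interest | Payment | End bal
1 | $5,947.05 | $190.30 | $1,713.38 | $4,423.97
2 | $4,423.97 | $141.56 | $1,713.38 | $2,852.15
3 | $2,852.15 | $91.26 | $1,713.38 | $1,230.03
4 | $1,230.03 | $39.36 | $1,269.39 | $0.00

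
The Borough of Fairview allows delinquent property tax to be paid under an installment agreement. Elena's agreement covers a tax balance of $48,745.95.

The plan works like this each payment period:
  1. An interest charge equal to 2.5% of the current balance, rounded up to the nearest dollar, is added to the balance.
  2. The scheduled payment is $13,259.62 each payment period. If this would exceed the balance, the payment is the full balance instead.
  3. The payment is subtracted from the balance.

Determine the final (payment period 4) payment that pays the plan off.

$12,007.09

Payment period 1: $48,745.95 +$1,219.00 interest = $49,964.95; pay $13,259.62 → $36,705.33
Payment period 2: $36,705.33 +$918.00 interest = $37,623.33; pay $13,259.62 → $24,363.71
Payment period 3: $24,363.71 +$610.00 interest = $24,973.71; pay $13,259.62 → $11,714.09
Payment period 4: $11,714.09 +$293.00 interest = $12,007.09; pay $12,007.09 → $0.00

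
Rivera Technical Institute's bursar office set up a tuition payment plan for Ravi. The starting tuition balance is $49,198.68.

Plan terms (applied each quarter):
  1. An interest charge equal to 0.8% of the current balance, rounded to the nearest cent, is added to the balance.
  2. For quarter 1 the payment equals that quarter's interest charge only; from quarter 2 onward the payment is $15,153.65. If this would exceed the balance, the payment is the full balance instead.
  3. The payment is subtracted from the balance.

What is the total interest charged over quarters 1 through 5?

$1,255.68

Quarter 1: $49,198.68 +$393.59 interest = $49,592.27; pay $393.59 → $49,198.68
Quarter 2: $49,198.68 +$393.59 interest = $49,592.27; pay $15,153.65 → $34,438.62
Quarter 3: $34,438.62 +$275.51 interest = $34,714.13; pay $15,153.65 → $19,560.48
Quarter 4: $19,560.48 +$156.48 interest = $19,716.96; pay $15,153.65 → $4,563.31
Quarter 5: $4,563.31 +$36.51 interest = $4,599.82; pay $4,599.82 → $0.00
Total interest: $393.59 + $393.59 + $275.51 + $156.48 + $36.51 = $1,255.68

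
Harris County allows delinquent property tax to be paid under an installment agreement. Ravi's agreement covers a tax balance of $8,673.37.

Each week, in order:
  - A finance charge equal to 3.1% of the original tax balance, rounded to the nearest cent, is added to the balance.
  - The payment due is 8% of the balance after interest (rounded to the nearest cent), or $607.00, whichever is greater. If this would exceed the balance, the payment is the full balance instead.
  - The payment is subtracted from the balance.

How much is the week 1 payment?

# | Opening | Interest | Payment | End bal
1 | $8,673.37 | $268.87 | $715.38 | $8,226.86

$715.38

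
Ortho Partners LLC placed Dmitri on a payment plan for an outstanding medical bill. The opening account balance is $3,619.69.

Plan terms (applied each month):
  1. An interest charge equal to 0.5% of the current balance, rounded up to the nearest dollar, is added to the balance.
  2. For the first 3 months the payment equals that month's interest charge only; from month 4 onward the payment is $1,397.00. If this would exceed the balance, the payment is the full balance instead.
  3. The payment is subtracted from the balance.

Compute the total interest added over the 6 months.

# | Opening | Interest | Payment | End bal
1 | $3,619.69 | $19.00 | $19.00 | $3,619.69
2 | $3,619.69 | $19.00 | $19.00 | $3,619.69
3 | $3,619.69 | $19.00 | $19.00 | $3,619.69
4 | $3,619.69 | $19.00 | $1,397.00 | $2,241.69
5 | $2,241.69 | $12.00 | $1,397.00 | $856.69
6 | $856.69 | $5.00 | $861.69 | $0.00
Total interest: $19.00 + $19.00 + $19.00 + $19.00 + $12.00 + $5.00 = $93.00

$93.00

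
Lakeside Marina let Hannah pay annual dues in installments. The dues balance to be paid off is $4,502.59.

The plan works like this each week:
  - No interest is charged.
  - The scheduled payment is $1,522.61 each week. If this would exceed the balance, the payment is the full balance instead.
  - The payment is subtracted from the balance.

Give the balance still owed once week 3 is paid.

$0.00

# | Opening | Payment | End bal
1 | $4,502.59 | $1,522.61 | $2,979.98
2 | $2,979.98 | $1,522.61 | $1,457.37
3 | $1,457.37 | $1,457.37 | $0.00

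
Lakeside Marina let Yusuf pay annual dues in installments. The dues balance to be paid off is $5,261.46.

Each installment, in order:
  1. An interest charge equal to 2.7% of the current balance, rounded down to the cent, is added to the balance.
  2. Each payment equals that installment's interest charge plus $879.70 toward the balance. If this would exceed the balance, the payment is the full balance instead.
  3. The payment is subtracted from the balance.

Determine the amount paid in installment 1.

$1,021.75

# | Opening | Interest | Payment | End bal
1 | $5,261.46 | $142.05 | $1,021.75 | $4,381.76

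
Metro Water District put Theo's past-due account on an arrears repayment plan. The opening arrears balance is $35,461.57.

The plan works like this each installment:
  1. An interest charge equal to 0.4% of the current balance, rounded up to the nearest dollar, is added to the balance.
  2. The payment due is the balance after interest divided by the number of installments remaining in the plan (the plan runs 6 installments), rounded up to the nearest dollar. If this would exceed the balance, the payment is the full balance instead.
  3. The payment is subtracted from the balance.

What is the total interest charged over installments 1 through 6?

Installment 1: $35,461.57 +$142.00 interest = $35,603.57; pay $5,934.00 → $29,669.57
Installment 2: $29,669.57 +$119.00 interest = $29,788.57; pay $5,958.00 → $23,830.57
Installment 3: $23,830.57 +$96.00 interest = $23,926.57; pay $5,982.00 → $17,944.57
Installment 4: $17,944.57 +$72.00 interest = $18,016.57; pay $6,006.00 → $12,010.57
Installment 5: $12,010.57 +$49.00 interest = $12,059.57; pay $6,030.00 → $6,029.57
Installment 6: $6,029.57 +$25.00 interest = $6,054.57; pay $6,054.57 → $0.00
Total interest: $142.00 + $119.00 + $96.00 + $72.00 + $49.00 + $25.00 = $503.00

$503.00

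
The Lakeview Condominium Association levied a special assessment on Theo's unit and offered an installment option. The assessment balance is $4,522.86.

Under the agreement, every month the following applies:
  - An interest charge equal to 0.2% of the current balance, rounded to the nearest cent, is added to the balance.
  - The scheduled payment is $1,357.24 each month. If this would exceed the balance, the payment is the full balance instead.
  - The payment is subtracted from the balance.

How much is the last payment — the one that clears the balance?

Month 1: $4,522.86 +$9.05 interest = $4,531.91; pay $1,357.24 → $3,174.67
Month 2: $3,174.67 +$6.35 interest = $3,181.02; pay $1,357.24 → $1,823.78
Month 3: $1,823.78 +$3.65 interest = $1,827.43; pay $1,357.24 → $470.19
Month 4: $470.19 +$0.94 interest = $471.13; pay $471.13 → $0.00

$471.13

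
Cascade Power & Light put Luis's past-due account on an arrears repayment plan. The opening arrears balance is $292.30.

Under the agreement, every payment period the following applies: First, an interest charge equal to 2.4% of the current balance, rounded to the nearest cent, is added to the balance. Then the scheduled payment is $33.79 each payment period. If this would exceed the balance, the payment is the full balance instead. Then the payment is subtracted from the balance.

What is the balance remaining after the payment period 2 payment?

Payment period 1: $292.30 +$7.02 interest = $299.32; pay $33.79 → $265.53
Payment period 2: $265.53 +$6.37 interest = $271.90; pay $33.79 → $238.11

$238.11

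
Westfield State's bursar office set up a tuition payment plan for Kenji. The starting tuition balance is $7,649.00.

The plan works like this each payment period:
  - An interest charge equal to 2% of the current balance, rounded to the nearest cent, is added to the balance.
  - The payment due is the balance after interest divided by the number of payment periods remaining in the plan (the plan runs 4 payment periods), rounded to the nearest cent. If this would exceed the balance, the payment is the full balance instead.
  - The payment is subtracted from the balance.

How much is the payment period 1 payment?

# | Opening | Interest | Payment | End bal
1 | $7,649.00 | $152.98 | $1,950.50 | $5,851.48

$1,950.50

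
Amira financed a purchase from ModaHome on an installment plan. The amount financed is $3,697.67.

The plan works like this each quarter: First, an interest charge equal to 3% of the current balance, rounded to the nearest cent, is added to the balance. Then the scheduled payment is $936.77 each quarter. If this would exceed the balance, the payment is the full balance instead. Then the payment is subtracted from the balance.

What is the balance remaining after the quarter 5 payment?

Quarter 1: $3,697.67 +$110.93 interest = $3,808.60; pay $936.77 → $2,871.83
Quarter 2: $2,871.83 +$86.15 interest = $2,957.98; pay $936.77 → $2,021.21
Quarter 3: $2,021.21 +$60.64 interest = $2,081.85; pay $936.77 → $1,145.08
Quarter 4: $1,145.08 +$34.35 interest = $1,179.43; pay $936.77 → $242.66
Quarter 5: $242.66 +$7.28 interest = $249.94; pay $249.94 → $0.00

$0.00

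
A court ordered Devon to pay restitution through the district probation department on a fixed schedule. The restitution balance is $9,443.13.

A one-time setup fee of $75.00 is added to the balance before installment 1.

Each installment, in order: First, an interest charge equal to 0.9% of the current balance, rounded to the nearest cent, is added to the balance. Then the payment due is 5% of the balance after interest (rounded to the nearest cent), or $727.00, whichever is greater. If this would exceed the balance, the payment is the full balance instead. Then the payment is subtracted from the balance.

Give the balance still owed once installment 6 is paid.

Installment 1: opening $9,518.13; interest $85.66 → $9,603.79; payment $727.00; balance $8,876.79
Installment 2: opening $8,876.79; interest $79.89 → $8,956.68; payment $727.00; balance $8,229.68
Installment 3: opening $8,229.68; interest $74.07 → $8,303.75; payment $727.00; balance $7,576.75
Installment 4: opening $7,576.75; interest $68.19 → $7,644.94; payment $727.00; balance $6,917.94
Installment 5: opening $6,917.94; interest $62.26 → $6,980.20; payment $727.00; balance $6,253.20
Installment 6: opening $6,253.20; interest $56.28 → $6,309.48; payment $727.00; balance $5,582.48

$5,582.48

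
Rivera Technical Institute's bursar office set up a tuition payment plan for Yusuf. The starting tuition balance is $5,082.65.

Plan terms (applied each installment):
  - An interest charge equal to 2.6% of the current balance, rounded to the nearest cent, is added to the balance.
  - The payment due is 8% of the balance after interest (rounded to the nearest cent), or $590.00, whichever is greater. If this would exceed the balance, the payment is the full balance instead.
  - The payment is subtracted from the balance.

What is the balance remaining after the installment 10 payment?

Installment 1: opening $5,082.65; interest $132.15 → $5,214.80; payment $590.00; balance $4,624.80
Installment 2: opening $4,624.80; interest $120.24 → $4,745.04; payment $590.00; balance $4,155.04
Installment 3: opening $4,155.04; interest $108.03 → $4,263.07; payment $590.00; balance $3,673.07
Installment 4: opening $3,673.07; interest $95.50 → $3,768.57; payment $590.00; balance $3,178.57
Installment 5: opening $3,178.57; interest $82.64 → $3,261.21; payment $590.00; balance $2,671.21
Installment 6: opening $2,671.21; interest $69.45 → $2,740.66; payment $590.00; balance $2,150.66
Installment 7: opening $2,150.66; interest $55.92 → $2,206.58; payment $590.00; balance $1,616.58
Installment 8: opening $1,616.58; interest $42.03 → $1,658.61; payment $590.00; balance $1,068.61
Installment 9: opening $1,068.61; interest $27.78 → $1,096.39; payment $590.00; balance $506.39
Installment 10: opening $506.39; interest $13.17 → $519.56; payment $519.56; balance $0.00

$0.00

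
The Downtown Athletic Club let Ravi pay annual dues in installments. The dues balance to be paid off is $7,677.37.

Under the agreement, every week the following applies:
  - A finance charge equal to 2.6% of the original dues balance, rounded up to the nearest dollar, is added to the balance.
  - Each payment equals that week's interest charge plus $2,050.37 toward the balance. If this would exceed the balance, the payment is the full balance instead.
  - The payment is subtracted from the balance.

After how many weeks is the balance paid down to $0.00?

4

# | Opening | Interest | Payment | End bal
1 | $7,677.37 | $200.00 | $2,250.37 | $5,627.00
2 | $5,627.00 | $200.00 | $2,250.37 | $3,576.63
3 | $3,576.63 | $200.00 | $2,250.37 | $1,526.26
4 | $1,526.26 | $200.00 | $1,726.26 | $0.00
Balance reaches $0.00 in week 4.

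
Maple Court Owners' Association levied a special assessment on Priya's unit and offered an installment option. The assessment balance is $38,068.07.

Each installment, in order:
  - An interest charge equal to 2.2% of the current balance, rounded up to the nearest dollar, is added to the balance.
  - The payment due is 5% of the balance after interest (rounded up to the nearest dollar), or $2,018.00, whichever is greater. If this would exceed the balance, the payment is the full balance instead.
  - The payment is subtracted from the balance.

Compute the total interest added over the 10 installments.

Installment 1: $38,068.07 +$838.00 interest = $38,906.07; pay $2,018.00 → $36,888.07
Installment 2: $36,888.07 +$812.00 interest = $37,700.07; pay $2,018.00 → $35,682.07
Installment 3: $35,682.07 +$786.00 interest = $36,468.07; pay $2,018.00 → $34,450.07
Installment 4: $34,450.07 +$758.00 interest = $35,208.07; pay $2,018.00 → $33,190.07
Installment 5: $33,190.07 +$731.00 interest = $33,921.07; pay $2,018.00 → $31,903.07
Installment 6: $31,903.07 +$702.00 interest = $32,605.07; pay $2,018.00 → $30,587.07
Installment 7: $30,587.07 +$673.00 interest = $31,260.07; pay $2,018.00 → $29,242.07
Installment 8: $29,242.07 +$644.00 interest = $29,886.07; pay $2,018.00 → $27,868.07
Installment 9: $27,868.07 +$614.00 interest = $28,482.07; pay $2,018.00 → $26,464.07
Installment 10: $26,464.07 +$583.00 interest = $27,047.07; pay $2,018.00 → $25,029.07
Total interest: $838.00 + $812.00 + $786.00 + $758.00 + $731.00 + $702.00 + $673.00 + $644.00 + $614.00 + $583.00 = $7,141.00

$7,141.00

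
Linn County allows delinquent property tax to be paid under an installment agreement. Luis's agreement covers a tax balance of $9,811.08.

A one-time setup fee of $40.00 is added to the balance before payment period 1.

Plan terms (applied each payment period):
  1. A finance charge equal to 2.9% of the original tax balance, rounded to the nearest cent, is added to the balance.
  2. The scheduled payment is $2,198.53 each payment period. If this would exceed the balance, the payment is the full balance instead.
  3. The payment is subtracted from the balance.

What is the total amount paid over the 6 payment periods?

# | Opening | Interest | Payment | End bal
1 | $9,851.08 | $284.52 | $2,198.53 | $7,937.07
2 | $7,937.07 | $284.52 | $2,198.53 | $6,023.06
3 | $6,023.06 | $284.52 | $2,198.53 | $4,109.05
4 | $4,109.05 | $284.52 | $2,198.53 | $2,195.04
5 | $2,195.04 | $284.52 | $2,198.53 | $281.03
6 | $281.03 | $284.52 | $565.55 | $0.00
Total paid: $11,558.20

$11,558.20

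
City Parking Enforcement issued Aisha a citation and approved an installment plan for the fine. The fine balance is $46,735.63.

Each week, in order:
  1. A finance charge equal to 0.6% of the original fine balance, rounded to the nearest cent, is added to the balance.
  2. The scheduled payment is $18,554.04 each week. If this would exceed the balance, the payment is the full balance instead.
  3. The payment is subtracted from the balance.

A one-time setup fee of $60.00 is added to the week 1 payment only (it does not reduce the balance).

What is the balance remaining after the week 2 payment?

$10,188.37

Week 1: opening $46,735.63; interest $280.41 → $47,016.04; payment $18,554.04 (+ $60.00 fee); balance $28,462.00
Week 2: opening $28,462.00; interest $280.41 → $28,742.41; payment $18,554.04; balance $10,188.37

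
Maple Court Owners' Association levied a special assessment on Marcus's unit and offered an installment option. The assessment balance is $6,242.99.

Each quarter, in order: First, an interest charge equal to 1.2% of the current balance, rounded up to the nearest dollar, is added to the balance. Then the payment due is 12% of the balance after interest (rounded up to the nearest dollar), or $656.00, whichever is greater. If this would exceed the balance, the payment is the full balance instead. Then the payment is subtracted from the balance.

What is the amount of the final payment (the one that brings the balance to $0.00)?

Quarter 1: opening $6,242.99; interest $75.00 → $6,317.99; payment $759.00; balance $5,558.99
Quarter 2: opening $5,558.99; interest $67.00 → $5,625.99; payment $676.00; balance $4,949.99
Quarter 3: opening $4,949.99; interest $60.00 → $5,009.99; payment $656.00; balance $4,353.99
Quarter 4: opening $4,353.99; interest $53.00 → $4,406.99; payment $656.00; balance $3,750.99
Quarter 5: opening $3,750.99; interest $46.00 → $3,796.99; payment $656.00; balance $3,140.99
Quarter 6: opening $3,140.99; interest $38.00 → $3,178.99; payment $656.00; balance $2,522.99
Quarter 7: opening $2,522.99; interest $31.00 → $2,553.99; payment $656.00; balance $1,897.99
Quarter 8: opening $1,897.99; interest $23.00 → $1,920.99; payment $656.00; balance $1,264.99
Quarter 9: opening $1,264.99; interest $16.00 → $1,280.99; payment $656.00; balance $624.99
Quarter 10: opening $624.99; interest $8.00 → $632.99; payment $632.99; balance $0.00

$632.99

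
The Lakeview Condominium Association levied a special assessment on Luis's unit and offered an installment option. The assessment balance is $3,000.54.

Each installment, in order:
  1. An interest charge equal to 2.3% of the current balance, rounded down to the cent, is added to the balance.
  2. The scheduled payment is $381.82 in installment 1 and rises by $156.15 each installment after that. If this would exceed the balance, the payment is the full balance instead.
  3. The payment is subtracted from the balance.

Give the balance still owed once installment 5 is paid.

Installment 1: opening $3,000.54; interest $69.01 → $3,069.55; payment $381.82; balance $2,687.73
Installment 2: opening $2,687.73; interest $61.81 → $2,749.54; payment $537.97; balance $2,211.57
Installment 3: opening $2,211.57; interest $50.86 → $2,262.43; payment $694.12; balance $1,568.31
Installment 4: opening $1,568.31; interest $36.07 → $1,604.38; payment $850.27; balance $754.11
Installment 5: opening $754.11; interest $17.34 → $771.45; payment $771.45; balance $0.00

$0.00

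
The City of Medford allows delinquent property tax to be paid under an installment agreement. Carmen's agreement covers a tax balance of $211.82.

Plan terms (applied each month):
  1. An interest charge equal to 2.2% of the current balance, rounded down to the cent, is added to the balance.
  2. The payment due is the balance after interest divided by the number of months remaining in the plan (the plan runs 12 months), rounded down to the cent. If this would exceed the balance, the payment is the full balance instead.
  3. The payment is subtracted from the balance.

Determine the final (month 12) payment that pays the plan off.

Month 1: opening $211.82; interest $4.66 → $216.48; payment $18.04; balance $198.44
Month 2: opening $198.44; interest $4.36 → $202.80; payment $18.43; balance $184.37
Month 3: opening $184.37; interest $4.05 → $188.42; payment $18.84; balance $169.58
Month 4: opening $169.58; interest $3.73 → $173.31; payment $19.25; balance $154.06
Month 5: opening $154.06; interest $3.38 → $157.44; payment $19.68; balance $137.76
Month 6: opening $137.76; interest $3.03 → $140.79; payment $20.11; balance $120.68
Month 7: opening $120.68; interest $2.65 → $123.33; payment $20.55; balance $102.78
Month 8: opening $102.78; interest $2.26 → $105.04; payment $21.00; balance $84.04
Month 9: opening $84.04; interest $1.84 → $85.88; payment $21.47; balance $64.41
Month 10: opening $64.41; interest $1.41 → $65.82; payment $21.94; balance $43.88
Month 11: opening $43.88; interest $0.96 → $44.84; payment $22.42; balance $22.42
Month 12: opening $22.42; interest $0.49 → $22.91; payment $22.91; balance $0.00

$22.91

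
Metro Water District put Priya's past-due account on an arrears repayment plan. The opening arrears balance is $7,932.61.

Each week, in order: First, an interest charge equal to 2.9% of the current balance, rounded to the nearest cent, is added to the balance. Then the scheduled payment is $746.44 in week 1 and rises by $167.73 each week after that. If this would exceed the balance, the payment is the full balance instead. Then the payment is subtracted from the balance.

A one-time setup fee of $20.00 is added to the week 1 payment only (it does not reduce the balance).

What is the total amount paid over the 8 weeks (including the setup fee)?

Week 1: opening $7,932.61; interest $230.05 → $8,162.66; payment $746.44 (+ $20.00 fee); balance $7,416.22
Week 2: opening $7,416.22; interest $215.07 → $7,631.29; payment $914.17; balance $6,717.12
Week 3: opening $6,717.12; interest $194.80 → $6,911.92; payment $1,081.90; balance $5,830.02
Week 4: opening $5,830.02; interest $169.07 → $5,999.09; payment $1,249.63; balance $4,749.46
Week 5: opening $4,749.46; interest $137.73 → $4,887.19; payment $1,417.36; balance $3,469.83
Week 6: opening $3,469.83; interest $100.63 → $3,570.46; payment $1,585.09; balance $1,985.37
Week 7: opening $1,985.37; interest $57.58 → $2,042.95; payment $1,752.82; balance $290.13
Week 8: opening $290.13; interest $8.41 → $298.54; payment $298.54; balance $0.00
Total paid: $9,065.95

$9,065.95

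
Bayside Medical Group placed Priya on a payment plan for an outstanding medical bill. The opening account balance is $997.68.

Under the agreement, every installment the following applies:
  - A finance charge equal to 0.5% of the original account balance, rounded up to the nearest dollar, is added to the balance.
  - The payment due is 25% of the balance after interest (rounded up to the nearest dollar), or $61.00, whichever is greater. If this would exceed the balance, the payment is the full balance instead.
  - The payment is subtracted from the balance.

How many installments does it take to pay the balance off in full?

Installment 1: opening $997.68; interest $5.00 → $1,002.68; payment $251.00; balance $751.68
Installment 2: opening $751.68; interest $5.00 → $756.68; payment $190.00; balance $566.68
Installment 3: opening $566.68; interest $5.00 → $571.68; payment $143.00; balance $428.68
Installment 4: opening $428.68; interest $5.00 → $433.68; payment $109.00; balance $324.68
Installment 5: opening $324.68; interest $5.00 → $329.68; payment $83.00; balance $246.68
Installment 6: opening $246.68; interest $5.00 → $251.68; payment $63.00; balance $188.68
Installment 7: opening $188.68; interest $5.00 → $193.68; payment $61.00; balance $132.68
Installment 8: opening $132.68; interest $5.00 → $137.68; payment $61.00; balance $76.68
Installment 9: opening $76.68; interest $5.00 → $81.68; payment $61.00; balance $20.68
Installment 10: opening $20.68; interest $5.00 → $25.68; payment $25.68; balance $0.00
Balance reaches $0.00 in installment 10.

10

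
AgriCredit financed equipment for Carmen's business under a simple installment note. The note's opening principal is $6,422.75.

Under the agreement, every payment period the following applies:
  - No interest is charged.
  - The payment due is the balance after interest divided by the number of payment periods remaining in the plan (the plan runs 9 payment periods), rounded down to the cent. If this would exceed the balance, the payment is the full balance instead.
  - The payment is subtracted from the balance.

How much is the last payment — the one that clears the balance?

# | Opening | Payment | End bal
1 | $6,422.75 | $713.63 | $5,709.12
2 | $5,709.12 | $713.64 | $4,995.48
3 | $4,995.48 | $713.64 | $4,281.84
4 | $4,281.84 | $713.64 | $3,568.20
5 | $3,568.20 | $713.64 | $2,854.56
6 | $2,854.56 | $713.64 | $2,140.92
7 | $2,140.92 | $713.64 | $1,427.28
8 | $1,427.28 | $713.64 | $713.64
9 | $713.64 | $713.64 | $0.00

$713.64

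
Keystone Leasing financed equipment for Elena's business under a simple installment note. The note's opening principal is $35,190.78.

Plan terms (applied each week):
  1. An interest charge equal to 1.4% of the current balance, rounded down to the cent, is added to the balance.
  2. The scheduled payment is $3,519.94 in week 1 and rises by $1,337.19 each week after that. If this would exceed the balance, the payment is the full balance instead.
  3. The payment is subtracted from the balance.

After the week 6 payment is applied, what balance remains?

Week 1: opening $35,190.78; interest $492.67 → $35,683.45; payment $3,519.94; balance $32,163.51
Week 2: opening $32,163.51; interest $450.28 → $32,613.79; payment $4,857.13; balance $27,756.66
Week 3: opening $27,756.66; interest $388.59 → $28,145.25; payment $6,194.32; balance $21,950.93
Week 4: opening $21,950.93; interest $307.31 → $22,258.24; payment $7,531.51; balance $14,726.73
Week 5: opening $14,726.73; interest $206.17 → $14,932.90; payment $8,868.70; balance $6,064.20
Week 6: opening $6,064.20; interest $84.89 → $6,149.09; payment $6,149.09; balance $0.00

$0.00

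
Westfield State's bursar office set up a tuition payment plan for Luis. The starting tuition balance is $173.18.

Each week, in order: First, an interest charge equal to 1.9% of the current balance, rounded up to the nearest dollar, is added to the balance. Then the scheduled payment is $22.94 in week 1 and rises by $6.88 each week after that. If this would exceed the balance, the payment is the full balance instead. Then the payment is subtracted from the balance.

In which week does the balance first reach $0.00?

Week 1: opening $173.18; interest $4.00 → $177.18; payment $22.94; balance $154.24
Week 2: opening $154.24; interest $3.00 → $157.24; payment $29.82; balance $127.42
Week 3: opening $127.42; interest $3.00 → $130.42; payment $36.70; balance $93.72
Week 4: opening $93.72; interest $2.00 → $95.72; payment $43.58; balance $52.14
Week 5: opening $52.14; interest $1.00 → $53.14; payment $50.46; balance $2.68
Week 6: opening $2.68; interest $1.00 → $3.68; payment $3.68; balance $0.00
Balance reaches $0.00 in week 6.

6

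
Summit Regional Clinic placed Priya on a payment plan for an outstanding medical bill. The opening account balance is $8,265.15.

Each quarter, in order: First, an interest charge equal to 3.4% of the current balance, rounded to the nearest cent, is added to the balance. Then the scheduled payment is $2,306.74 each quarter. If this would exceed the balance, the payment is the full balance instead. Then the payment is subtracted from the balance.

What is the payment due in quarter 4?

Quarter 1: $8,265.15 +$281.02 interest = $8,546.17; pay $2,306.74 → $6,239.43
Quarter 2: $6,239.43 +$212.14 interest = $6,451.57; pay $2,306.74 → $4,144.83
Quarter 3: $4,144.83 +$140.92 interest = $4,285.75; pay $2,306.74 → $1,979.01
Quarter 4: $1,979.01 +$67.29 interest = $2,046.30; pay $2,046.30 → $0.00

$2,046.30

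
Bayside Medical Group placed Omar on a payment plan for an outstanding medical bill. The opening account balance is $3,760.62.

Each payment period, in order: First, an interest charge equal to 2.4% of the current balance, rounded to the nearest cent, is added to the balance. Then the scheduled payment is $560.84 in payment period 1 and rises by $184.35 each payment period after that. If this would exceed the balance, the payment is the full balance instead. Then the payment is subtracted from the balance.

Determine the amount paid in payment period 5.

Payment period 1: $3,760.62 +$90.25 interest = $3,850.87; pay $560.84 → $3,290.03
Payment period 2: $3,290.03 +$78.96 interest = $3,368.99; pay $745.19 → $2,623.80
Payment period 3: $2,623.80 +$62.97 interest = $2,686.77; pay $929.54 → $1,757.23
Payment period 4: $1,757.23 +$42.17 interest = $1,799.40; pay $1,113.89 → $685.51
Payment period 5: $685.51 +$16.45 interest = $701.96; pay $701.96 → $0.00

$701.96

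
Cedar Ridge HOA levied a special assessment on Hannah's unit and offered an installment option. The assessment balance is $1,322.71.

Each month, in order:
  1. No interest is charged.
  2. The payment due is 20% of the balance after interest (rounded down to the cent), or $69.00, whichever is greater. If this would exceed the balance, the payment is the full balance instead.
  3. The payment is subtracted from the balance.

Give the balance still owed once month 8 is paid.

Month 1: $1,322.71 − $264.54 → $1,058.17
Month 2: $1,058.17 − $211.63 → $846.54
Month 3: $846.54 − $169.30 → $677.24
Month 4: $677.24 − $135.44 → $541.80
Month 5: $541.80 − $108.36 → $433.44
Month 6: $433.44 − $86.68 → $346.76
Month 7: $346.76 − $69.35 → $277.41
Month 8: $277.41 − $69.00 → $208.41

$208.41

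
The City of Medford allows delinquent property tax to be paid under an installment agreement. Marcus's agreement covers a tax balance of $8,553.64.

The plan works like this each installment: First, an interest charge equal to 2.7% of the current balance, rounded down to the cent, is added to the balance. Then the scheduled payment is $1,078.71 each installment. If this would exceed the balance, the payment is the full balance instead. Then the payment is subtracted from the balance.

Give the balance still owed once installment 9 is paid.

Installment 1: $8,553.64 +$230.94 interest = $8,784.58; pay $1,078.71 → $7,705.87
Installment 2: $7,705.87 +$208.05 interest = $7,913.92; pay $1,078.71 → $6,835.21
Installment 3: $6,835.21 +$184.55 interest = $7,019.76; pay $1,078.71 → $5,941.05
Installment 4: $5,941.05 +$160.40 interest = $6,101.45; pay $1,078.71 → $5,022.74
Installment 5: $5,022.74 +$135.61 interest = $5,158.35; pay $1,078.71 → $4,079.64
Installment 6: $4,079.64 +$110.15 interest = $4,189.79; pay $1,078.71 → $3,111.08
Installment 7: $3,111.08 +$83.99 interest = $3,195.07; pay $1,078.71 → $2,116.36
Installment 8: $2,116.36 +$57.14 interest = $2,173.50; pay $1,078.71 → $1,094.79
Installment 9: $1,094.79 +$29.55 interest = $1,124.34; pay $1,078.71 → $45.63

$45.63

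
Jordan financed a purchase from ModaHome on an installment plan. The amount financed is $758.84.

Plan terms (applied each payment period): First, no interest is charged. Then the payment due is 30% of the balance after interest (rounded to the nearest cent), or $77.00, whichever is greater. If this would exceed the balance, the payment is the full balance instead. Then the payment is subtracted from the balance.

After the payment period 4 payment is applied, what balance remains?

$182.20

Payment period 1: opening $758.84; payment $227.65; balance $531.19
Payment period 2: opening $531.19; payment $159.36; balance $371.83
Payment period 3: opening $371.83; payment $111.55; balance $260.28
Payment period 4: opening $260.28; payment $78.08; balance $182.20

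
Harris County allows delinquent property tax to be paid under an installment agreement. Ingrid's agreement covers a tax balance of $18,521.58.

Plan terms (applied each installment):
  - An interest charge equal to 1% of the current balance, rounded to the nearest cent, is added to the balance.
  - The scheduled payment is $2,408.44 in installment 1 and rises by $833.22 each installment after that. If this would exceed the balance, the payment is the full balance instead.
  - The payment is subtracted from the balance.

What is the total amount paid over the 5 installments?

Installment 1: $18,521.58 +$185.22 interest = $18,706.80; pay $2,408.44 → $16,298.36
Installment 2: $16,298.36 +$162.98 interest = $16,461.34; pay $3,241.66 → $13,219.68
Installment 3: $13,219.68 +$132.20 interest = $13,351.88; pay $4,074.88 → $9,277.00
Installment 4: $9,277.00 +$92.77 interest = $9,369.77; pay $4,908.10 → $4,461.67
Installment 5: $4,461.67 +$44.62 interest = $4,506.29; pay $4,506.29 → $0.00
Total paid: $19,139.37

$19,139.37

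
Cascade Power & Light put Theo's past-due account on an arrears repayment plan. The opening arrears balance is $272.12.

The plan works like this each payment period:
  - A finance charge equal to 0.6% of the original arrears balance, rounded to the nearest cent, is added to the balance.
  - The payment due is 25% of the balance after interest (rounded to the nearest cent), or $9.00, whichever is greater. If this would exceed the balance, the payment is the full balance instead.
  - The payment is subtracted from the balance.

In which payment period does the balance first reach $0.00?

13

# | Opening | Interest | Payment | End bal
1 | $272.12 | $1.63 | $68.44 | $205.31
2 | $205.31 | $1.63 | $51.74 | $155.20
3 | $155.20 | $1.63 | $39.21 | $117.62
4 | $117.62 | $1.63 | $29.81 | $89.44
5 | $89.44 | $1.63 | $22.77 | $68.30
6 | $68.30 | $1.63 | $17.48 | $52.45
7 | $52.45 | $1.63 | $13.52 | $40.56
8 | $40.56 | $1.63 | $10.55 | $31.64
9 | $31.64 | $1.63 | $9.00 | $24.27
10 | $24.27 | $1.63 | $9.00 | $16.90
11 | $16.90 | $1.63 | $9.00 | $9.53
12 | $9.53 | $1.63 | $9.00 | $2.16
13 | $2.16 | $1.63 | $3.79 | $0.00
Balance reaches $0.00 in payment period 13.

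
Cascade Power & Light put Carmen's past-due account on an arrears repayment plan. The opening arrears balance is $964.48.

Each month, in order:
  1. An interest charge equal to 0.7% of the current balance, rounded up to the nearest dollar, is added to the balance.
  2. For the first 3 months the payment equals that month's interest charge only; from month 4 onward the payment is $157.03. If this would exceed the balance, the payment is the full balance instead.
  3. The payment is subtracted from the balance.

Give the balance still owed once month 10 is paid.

$0.00

# | Opening | Interest | Payment | End bal
1 | $964.48 | $7.00 | $7.00 | $964.48
2 | $964.48 | $7.00 | $7.00 | $964.48
3 | $964.48 | $7.00 | $7.00 | $964.48
4 | $964.48 | $7.00 | $157.03 | $814.45
5 | $814.45 | $6.00 | $157.03 | $663.42
6 | $663.42 | $5.00 | $157.03 | $511.39
7 | $511.39 | $4.00 | $157.03 | $358.36
8 | $358.36 | $3.00 | $157.03 | $204.33
9 | $204.33 | $2.00 | $157.03 | $49.30
10 | $49.30 | $1.00 | $50.30 | $0.00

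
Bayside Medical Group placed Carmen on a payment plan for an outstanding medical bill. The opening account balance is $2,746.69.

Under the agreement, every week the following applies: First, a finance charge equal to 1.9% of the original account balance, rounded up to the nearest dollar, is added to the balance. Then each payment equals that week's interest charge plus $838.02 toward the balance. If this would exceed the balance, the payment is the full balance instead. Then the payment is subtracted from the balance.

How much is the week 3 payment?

$891.02

Week 1: opening $2,746.69; interest $53.00 → $2,799.69; payment $891.02; balance $1,908.67
Week 2: opening $1,908.67; interest $53.00 → $1,961.67; payment $891.02; balance $1,070.65
Week 3: opening $1,070.65; interest $53.00 → $1,123.65; payment $891.02; balance $232.63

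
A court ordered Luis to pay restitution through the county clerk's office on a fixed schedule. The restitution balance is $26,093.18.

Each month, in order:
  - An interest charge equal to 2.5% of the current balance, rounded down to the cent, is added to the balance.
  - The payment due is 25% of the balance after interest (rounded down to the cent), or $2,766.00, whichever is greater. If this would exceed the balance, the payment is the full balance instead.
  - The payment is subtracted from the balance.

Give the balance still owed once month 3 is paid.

$11,854.47

# | Opening | Interest | Payment | End bal
1 | $26,093.18 | $652.32 | $6,686.37 | $20,059.13
2 | $20,059.13 | $501.47 | $5,140.15 | $15,420.45
3 | $15,420.45 | $385.51 | $3,951.49 | $11,854.47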